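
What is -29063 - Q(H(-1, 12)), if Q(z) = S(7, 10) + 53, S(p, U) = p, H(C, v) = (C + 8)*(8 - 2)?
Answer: -29123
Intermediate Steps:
H(C, v) = 48 + 6*C (H(C, v) = (8 + C)*6 = 48 + 6*C)
Q(z) = 60 (Q(z) = 7 + 53 = 60)
-29063 - Q(H(-1, 12)) = -29063 - 1*60 = -29063 - 60 = -29123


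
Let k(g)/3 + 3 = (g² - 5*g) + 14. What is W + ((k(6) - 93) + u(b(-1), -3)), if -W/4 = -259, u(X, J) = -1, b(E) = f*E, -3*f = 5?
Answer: 993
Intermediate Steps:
f = -5/3 (f = -⅓*5 = -5/3 ≈ -1.6667)
b(E) = -5*E/3
k(g) = 33 - 15*g + 3*g² (k(g) = -9 + 3*((g² - 5*g) + 14) = -9 + 3*(14 + g² - 5*g) = -9 + (42 - 15*g + 3*g²) = 33 - 15*g + 3*g²)
W = 1036 (W = -4*(-259) = 1036)
W + ((k(6) - 93) + u(b(-1), -3)) = 1036 + (((33 - 15*6 + 3*6²) - 93) - 1) = 1036 + (((33 - 90 + 3*36) - 93) - 1) = 1036 + (((33 - 90 + 108) - 93) - 1) = 1036 + ((51 - 93) - 1) = 1036 + (-42 - 1) = 1036 - 43 = 993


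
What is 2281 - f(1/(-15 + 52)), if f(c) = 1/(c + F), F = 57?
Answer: 4812873/2110 ≈ 2281.0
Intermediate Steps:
f(c) = 1/(57 + c) (f(c) = 1/(c + 57) = 1/(57 + c))
2281 - f(1/(-15 + 52)) = 2281 - 1/(57 + 1/(-15 + 52)) = 2281 - 1/(57 + 1/37) = 2281 - 1/2110/37 = 2281 - 1*37/2110 = 2281 - 37/2110 = 4812873/2110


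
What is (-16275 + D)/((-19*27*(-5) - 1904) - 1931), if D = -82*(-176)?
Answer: 1843/1270 ≈ 1.4512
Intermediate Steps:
D = 14432
(-16275 + D)/((-19*27*(-5) - 1904) - 1931) = (-16275 + 14432)/((-19*27*(-5) - 1904) - 1931) = -1843/((-513*(-5) - 1904) - 1931) = -1843/((2565 - 1904) - 1931) = -1843/(661 - 1931) = -1843/(-1270) = -1843*(-1/1270) = 1843/1270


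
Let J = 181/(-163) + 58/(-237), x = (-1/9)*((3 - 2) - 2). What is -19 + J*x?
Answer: -6658252/347679 ≈ -19.151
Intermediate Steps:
x = ⅑ (x = (-1*⅑)*(1 - 2) = -⅑*(-1) = ⅑ ≈ 0.11111)
J = -52351/38631 (J = 181*(-1/163) + 58*(-1/237) = -181/163 - 58/237 = -52351/38631 ≈ -1.3552)
-19 + J*x = -19 - 52351/38631*⅑ = -19 - 52351/347679 = -6658252/347679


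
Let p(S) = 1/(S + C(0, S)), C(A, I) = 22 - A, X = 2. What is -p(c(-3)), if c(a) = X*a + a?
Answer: -1/13 ≈ -0.076923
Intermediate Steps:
c(a) = 3*a (c(a) = 2*a + a = 3*a)
p(S) = 1/(22 + S) (p(S) = 1/(S + (22 - 1*0)) = 1/(S + (22 + 0)) = 1/(S + 22) = 1/(22 + S))
-p(c(-3)) = -1/(22 + 3*(-3)) = -1/(22 - 9) = -1/13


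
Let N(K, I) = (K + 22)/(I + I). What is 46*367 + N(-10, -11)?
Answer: 185696/11 ≈ 16881.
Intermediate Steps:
N(K, I) = (22 + K)/(2*I) (N(K, I) = (22 + K)/((2*I)) = (22 + K)*(1/(2*I)) = (22 + K)/(2*I))
46*367 + N(-10, -11) = 46*367 + (1/2)*(22 - 10)/(-11) = 16882 + (1/2)*(-1/11)*12 = 16882 - 6/11 = 185696/11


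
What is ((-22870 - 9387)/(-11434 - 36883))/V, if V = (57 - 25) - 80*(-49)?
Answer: 32257/190948784 ≈ 0.00016893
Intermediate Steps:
V = 3952 (V = 32 + 3920 = 3952)
((-22870 - 9387)/(-11434 - 36883))/V = ((-22870 - 9387)/(-11434 - 36883))/3952 = -32257/(-48317)*(1/3952) = -32257*(-1/48317)*(1/3952) = (32257/48317)*(1/3952) = 32257/190948784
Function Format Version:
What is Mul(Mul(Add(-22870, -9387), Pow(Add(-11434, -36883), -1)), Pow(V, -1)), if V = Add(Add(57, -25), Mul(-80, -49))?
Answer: Rational(32257, 190948784) ≈ 0.00016893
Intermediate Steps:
V = 3952 (V = Add(32, 3920) = 3952)
Mul(Mul(Add(-22870, -9387), Pow(Add(-11434, -36883), -1)), Pow(V, -1)) = Mul(Mul(Add(-22870, -9387), Pow(Add(-11434, -36883), -1)), Pow(3952, -1)) = Mul(Mul(-32257, Pow(-48317, -1)), Rational(1, 3952)) = Mul(Mul(-32257, Rational(-1, 48317)), Rational(1, 3952)) = Mul(Rational(32257, 48317), Rational(1, 3952)) = Rational(32257, 190948784)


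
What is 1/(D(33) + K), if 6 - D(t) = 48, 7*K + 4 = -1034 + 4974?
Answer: 7/3642 ≈ 0.0019220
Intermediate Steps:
K = 3936/7 (K = -4/7 + (-1034 + 4974)/7 = -4/7 + (1/7)*3940 = -4/7 + 3940/7 = 3936/7 ≈ 562.29)
D(t) = -42 (D(t) = 6 - 1*48 = 6 - 48 = -42)
1/(D(33) + K) = 1/(-42 + 3936/7) = 1/(3642/7) = 7/3642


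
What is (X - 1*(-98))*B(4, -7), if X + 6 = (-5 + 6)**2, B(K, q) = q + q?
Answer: -1302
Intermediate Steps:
B(K, q) = 2*q
X = -5 (X = -6 + (-5 + 6)**2 = -6 + 1**2 = -6 + 1 = -5)
(X - 1*(-98))*B(4, -7) = (-5 - 1*(-98))*(2*(-7)) = (-5 + 98)*(-14) = 93*(-14) = -1302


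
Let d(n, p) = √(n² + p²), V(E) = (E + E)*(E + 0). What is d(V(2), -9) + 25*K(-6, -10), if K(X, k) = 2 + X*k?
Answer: 1550 + √145 ≈ 1562.0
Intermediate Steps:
V(E) = 2*E² (V(E) = (2*E)*E = 2*E²)
d(V(2), -9) + 25*K(-6, -10) = √((2*2²)² + (-9)²) + 25*(2 - 6*(-10)) = √((2*4)² + 81) + 25*(2 + 60) = √(8² + 81) + 25*62 = √(64 + 81) + 1550 = √145 + 1550 = 1550 + √145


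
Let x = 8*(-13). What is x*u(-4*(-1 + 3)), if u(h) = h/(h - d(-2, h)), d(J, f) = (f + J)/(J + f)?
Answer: -832/9 ≈ -92.444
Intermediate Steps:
d(J, f) = 1 (d(J, f) = (J + f)/(J + f) = 1)
u(h) = h/(-1 + h) (u(h) = h/(h - 1*1) = h/(h - 1) = h/(-1 + h))
x = -104
x*u(-4*(-1 + 3)) = -104*(-4*(-1 + 3))/(-1 - 4*(-1 + 3)) = -104*(-4*2)/(-1 - 4*2) = -(-832)/(-1 - 8) = -(-832)/(-9) = -(-832)*(-1)/9 = -104*8/9 = -832/9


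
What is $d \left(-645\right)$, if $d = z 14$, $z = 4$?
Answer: $-36120$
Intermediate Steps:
$d = 56$ ($d = 4 \cdot 14 = 56$)
$d \left(-645\right) = 56 \left(-645\right) = -36120$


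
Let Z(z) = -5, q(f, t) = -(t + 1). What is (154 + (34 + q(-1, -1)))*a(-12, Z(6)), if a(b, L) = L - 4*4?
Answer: -3948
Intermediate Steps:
q(f, t) = -1 - t (q(f, t) = -(1 + t) = -1 - t)
a(b, L) = -16 + L (a(b, L) = L - 16 = -16 + L)
(154 + (34 + q(-1, -1)))*a(-12, Z(6)) = (154 + (34 + (-1 - 1*(-1))))*(-16 - 5) = (154 + (34 + (-1 + 1)))*(-21) = (154 + (34 + 0))*(-21) = (154 + 34)*(-21) = 188*(-21) = -3948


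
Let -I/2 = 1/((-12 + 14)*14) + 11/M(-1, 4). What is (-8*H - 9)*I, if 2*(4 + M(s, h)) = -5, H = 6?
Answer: -34371/182 ≈ -188.85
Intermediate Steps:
M(s, h) = -13/2 (M(s, h) = -4 + (1/2)*(-5) = -4 - 5/2 = -13/2)
I = 603/182 (I = -2*(1/((-12 + 14)*14) + 11/(-13/2)) = -2*((1/14)/2 + 11*(-2/13)) = -2*((1/2)*(1/14) - 22/13) = -2*(1/28 - 22/13) = -2*(-603/364) = 603/182 ≈ 3.3132)
(-8*H - 9)*I = (-8*6 - 9)*(603/182) = (-48 - 9)*(603/182) = -57*603/182 = -34371/182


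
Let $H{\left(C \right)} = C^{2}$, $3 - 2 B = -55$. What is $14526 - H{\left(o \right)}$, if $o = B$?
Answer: $13685$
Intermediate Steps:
$B = 29$ ($B = \frac{3}{2} - - \frac{55}{2} = \frac{3}{2} + \frac{55}{2} = 29$)
$o = 29$
$14526 - H{\left(o \right)} = 14526 - 29^{2} = 14526 - 841 = 13685$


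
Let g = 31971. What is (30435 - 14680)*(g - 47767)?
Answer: -248865980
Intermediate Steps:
(30435 - 14680)*(g - 47767) = (30435 - 14680)*(31971 - 47767) = 15755*(-15796) = -248865980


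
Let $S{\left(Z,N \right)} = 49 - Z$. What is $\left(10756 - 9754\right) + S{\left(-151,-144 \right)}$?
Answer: $1202$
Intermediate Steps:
$\left(10756 - 9754\right) + S{\left(-151,-144 \right)} = \left(10756 - 9754\right) + \left(49 - -151\right) = 1002 + \left(49 + 151\right) = 1002 + 200 = 1202$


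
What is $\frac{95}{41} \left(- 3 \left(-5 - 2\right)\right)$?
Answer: $\frac{1995}{41} \approx 48.659$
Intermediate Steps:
$\frac{95}{41} \left(- 3 \left(-5 - 2\right)\right) = 95 \cdot \frac{1}{41} \left(\left(-3\right) \left(-7\right)\right) = \frac{95}{41} \cdot 21 = \frac{1995}{41}$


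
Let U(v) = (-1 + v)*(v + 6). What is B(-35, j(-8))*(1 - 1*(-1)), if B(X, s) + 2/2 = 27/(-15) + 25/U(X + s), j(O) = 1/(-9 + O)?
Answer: -4203383/757055 ≈ -5.5523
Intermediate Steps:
U(v) = (-1 + v)*(6 + v)
B(X, s) = -14/5 + 25/(-6 + (X + s)² + 5*X + 5*s) (B(X, s) = -1 + (27/(-15) + 25/(-6 + (X + s)² + 5*(X + s))) = -1 + (27*(-1/15) + 25/(-6 + (X + s)² + (5*X + 5*s))) = -1 + (-9/5 + 25/(-6 + (X + s)² + 5*X + 5*s)) = -14/5 + 25/(-6 + (X + s)² + 5*X + 5*s))
B(-35, j(-8))*(1 - 1*(-1)) = (-14/5 + 25/(-6 + (-35 + 1/(-9 - 8))² + 5*(-35) + 5/(-9 - 8)))*(1 - 1*(-1)) = (-14/5 + 25/(-6 + (-35 + 1/(-17))² - 175 + 5/(-17)))*(1 + 1) = (-14/5 + 25/(-6 + (-35 - 1/17)² - 175 + 5*(-1/17)))*2 = (-14/5 + 25/(-6 + (-596/17)² - 175 - 5/17))*2 = (-14/5 + 25/(-6 + 355216/289 - 175 - 5/17))*2 = (-14/5 + 25/(302822/289))*2 = (-14/5 + 25*(289/302822))*2 = (-14/5 + 7225/302822)*2 = -4203383/1514110*2 = -4203383/757055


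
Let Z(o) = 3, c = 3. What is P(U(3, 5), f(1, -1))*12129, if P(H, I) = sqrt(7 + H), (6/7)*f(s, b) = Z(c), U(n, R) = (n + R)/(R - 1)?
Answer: 36387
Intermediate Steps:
U(n, R) = (R + n)/(-1 + R)
f(s, b) = 7/2 (f(s, b) = (7/6)*3 = 7/2)
P(U(3, 5), f(1, -1))*12129 = sqrt(7 + (5 + 3)/(-1 + 5))*12129 = sqrt(7 + 8/4)*12129 = sqrt(7 + (1/4)*8)*12129 = sqrt(7 + 2)*12129 = sqrt(9)*12129 = 3*12129 = 36387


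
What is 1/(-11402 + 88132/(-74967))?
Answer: -74967/854861866 ≈ -8.7695e-5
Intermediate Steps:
1/(-11402 + 88132/(-74967)) = 1/(-11402 + 88132*(-1/74967)) = 1/(-11402 - 88132/74967) = 1/(-854861866/74967) = -74967/854861866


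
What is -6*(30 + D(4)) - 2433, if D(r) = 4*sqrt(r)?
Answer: -2661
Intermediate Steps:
-6*(30 + D(4)) - 2433 = -6*(30 + 4*sqrt(4)) - 2433 = -6*(30 + 4*2) - 2433 = -6*(30 + 8) - 2433 = -6*38 - 2433 = -228 - 2433 = -2661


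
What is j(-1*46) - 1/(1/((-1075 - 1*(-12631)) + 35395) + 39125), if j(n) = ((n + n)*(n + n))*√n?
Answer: -46951/1836957876 + 8464*I*√46 ≈ -2.5559e-5 + 57406.0*I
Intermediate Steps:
j(n) = 4*n^(5/2) (j(n) = ((2*n)*(2*n))*√n = (4*n²)*√n = 4*n^(5/2))
j(-1*46) - 1/(1/((-1075 - 1*(-12631)) + 35395) + 39125) = 4*(-1*46)^(5/2) - 1/(1/((-1075 - 1*(-12631)) + 35395) + 39125) = 4*(-46)^(5/2) - 1/(1/((-1075 + 12631) + 35395) + 39125) = 4*(2116*I*√46) - 1/(1/(11556 + 35395) + 39125) = 8464*I*√46 - 1/(1/46951 + 39125) = 8464*I*√46 - 1/1836957876/46951 = 8464*I*√46 - 1*46951/1836957876 = 8464*I*√46 - 46951/1836957876 = -46951/1836957876 + 8464*I*√46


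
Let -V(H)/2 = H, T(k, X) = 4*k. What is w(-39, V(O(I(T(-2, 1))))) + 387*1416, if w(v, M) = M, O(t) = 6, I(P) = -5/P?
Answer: 547980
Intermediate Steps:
V(H) = -2*H
w(-39, V(O(I(T(-2, 1))))) + 387*1416 = -2*6 + 387*1416 = -12 + 547992 = 547980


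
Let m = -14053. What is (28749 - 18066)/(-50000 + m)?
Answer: -1187/7117 ≈ -0.16678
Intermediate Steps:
(28749 - 18066)/(-50000 + m) = (28749 - 18066)/(-50000 - 14053) = 10683/(-64053) = 10683*(-1/64053) = -1187/7117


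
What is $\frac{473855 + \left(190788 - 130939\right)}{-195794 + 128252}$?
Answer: $- \frac{266852}{33771} \approx -7.9018$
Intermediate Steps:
$\frac{473855 + \left(190788 - 130939\right)}{-195794 + 128252} = \frac{473855 + \left(190788 - 130939\right)}{-67542} = \left(473855 + 59849\right) \left(- \frac{1}{67542}\right) = 533704 \left(- \frac{1}{67542}\right) = - \frac{266852}{33771}$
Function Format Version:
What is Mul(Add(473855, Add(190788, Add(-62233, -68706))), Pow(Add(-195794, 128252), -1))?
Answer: Rational(-266852, 33771) ≈ -7.9018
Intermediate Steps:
Mul(Add(473855, Add(190788, Add(-62233, -68706))), Pow(Add(-195794, 128252), -1)) = Mul(Add(473855, Add(190788, -130939)), Pow(-67542, -1)) = Mul(Add(473855, 59849), Rational(-1, 67542)) = Mul(533704, Rational(-1, 67542)) = Rational(-266852, 33771)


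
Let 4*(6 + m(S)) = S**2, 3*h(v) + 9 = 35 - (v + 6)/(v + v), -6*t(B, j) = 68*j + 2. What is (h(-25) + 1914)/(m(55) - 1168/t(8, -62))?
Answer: 405079178/157727275 ≈ 2.5682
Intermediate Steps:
t(B, j) = -1/3 - 34*j/3 (t(B, j) = -(68*j + 2)/6 = -(2 + 68*j)/6 = -1/3 - 34*j/3)
h(v) = 26/3 - (6 + v)/(6*v) (h(v) = -3 + (35 - (v + 6)/(v + v))/3 = -3 + (35 - (6 + v)/(2*v))/3 = -3 + (35/3 - (6 + v)/(6*v)) = 26/3 - (6 + v)/(6*v))
m(S) = -6 + S**2/4
(h(-25) + 1914)/(m(55) - 1168/t(8, -62)) = ((17/2 - 1/(-25)) + 1914)/((-6 + (1/4)*55**2) - 1168/(-1/3 - 34/3*(-62))) = ((17/2 - 1*(-1/25)) + 1914)/((-6 + (1/4)*3025) - 1168/(-1/3 + 2108/3)) = ((17/2 + 1/25) + 1914)/((-6 + 3025/4) - 1168/2107/3) = (427/50 + 1914)/(3001/4 - 1168*3/2107) = 96127/(50*(3001/4 - 3504/2107)) = 96127/(50*(6309091/8428)) = (96127/50)*(8428/6309091) = 405079178/157727275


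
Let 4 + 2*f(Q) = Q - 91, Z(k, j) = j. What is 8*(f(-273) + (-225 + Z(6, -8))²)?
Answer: 432840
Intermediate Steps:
f(Q) = -95/2 + Q/2 (f(Q) = -2 + (Q - 91)/2 = -2 + (-91 + Q)/2 = -2 + (-91/2 + Q/2) = -95/2 + Q/2)
8*(f(-273) + (-225 + Z(6, -8))²) = 8*((-95/2 + (½)*(-273)) + (-225 - 8)²) = 8*((-95/2 - 273/2) + (-233)²) = 8*(-184 + 54289) = 8*54105 = 432840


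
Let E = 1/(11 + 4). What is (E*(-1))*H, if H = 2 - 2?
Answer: 0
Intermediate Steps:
H = 0
E = 1/15 ≈ 0.066667
(E*(-1))*H = ((1/15)*(-1))*0 = -1/15*0 = 0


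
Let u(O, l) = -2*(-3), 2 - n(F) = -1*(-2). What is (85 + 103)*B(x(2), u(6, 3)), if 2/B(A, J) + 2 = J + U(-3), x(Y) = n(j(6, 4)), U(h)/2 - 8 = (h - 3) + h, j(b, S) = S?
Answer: 188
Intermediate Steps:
U(h) = 10 + 4*h (U(h) = 16 + 2*((h - 3) + h) = 16 + 2*((-3 + h) + h) = 16 + 2*(-3 + 2*h) = 16 + (-6 + 4*h) = 10 + 4*h)
n(F) = 0 (n(F) = 2 - (-1)*(-2) = 2 - 1*2 = 2 - 2 = 0)
u(O, l) = 6
x(Y) = 0
B(A, J) = 2/(-4 + J) (B(A, J) = 2/(-2 + (J + (10 + 4*(-3)))) = 2/(-2 + (J + (10 - 12))) = 2/(-2 + (J - 2)) = 2/(-2 + (-2 + J)) = 2/(-4 + J))
(85 + 103)*B(x(2), u(6, 3)) = (85 + 103)*(2/(-4 + 6)) = 188*(2/2) = 188*(2*(½)) = 188*1 = 188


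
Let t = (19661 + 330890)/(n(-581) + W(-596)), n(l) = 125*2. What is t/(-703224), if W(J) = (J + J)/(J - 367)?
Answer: -42479/21409264 ≈ -0.0019841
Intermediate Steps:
n(l) = 250
W(J) = 2*J/(-367 + J) (W(J) = (2*J)/(-367 + J) = 2*J/(-367 + J))
t = 382311/274 (t = (19661 + 330890)/(250 + 2*(-596)/(-367 - 596)) = 350551/(250 + 2*(-596)/(-963)) = 350551/(250 + 2*(-596)*(-1/963)) = 350551/(250 + 1192/963) = 350551/(241942/963) = 350551*(963/241942) = 382311/274 ≈ 1395.3)
t/(-703224) = (382311/274)/(-703224) = (382311/274)*(-1/703224) = -42479/21409264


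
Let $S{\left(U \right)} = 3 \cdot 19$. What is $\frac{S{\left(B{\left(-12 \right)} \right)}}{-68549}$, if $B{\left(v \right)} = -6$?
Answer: $- \frac{57}{68549} \approx -0.00083152$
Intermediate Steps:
$S{\left(U \right)} = 57$
$\frac{S{\left(B{\left(-12 \right)} \right)}}{-68549} = \frac{57}{-68549} = 57 \left(- \frac{1}{68549}\right) = - \frac{57}{68549}$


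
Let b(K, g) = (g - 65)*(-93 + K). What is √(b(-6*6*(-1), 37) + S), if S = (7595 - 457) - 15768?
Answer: I*√7034 ≈ 83.869*I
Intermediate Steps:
S = -8630 (S = 7138 - 15768 = -8630)
b(K, g) = (-93 + K)*(-65 + g) (b(K, g) = (-65 + g)*(-93 + K) = (-93 + K)*(-65 + g))
√(b(-6*6*(-1), 37) + S) = √((6045 - 93*37 - 65*(-6*6)*(-1) + (-6*6*(-1))*37) - 8630) = √((6045 - 3441 - (-2340)*(-1) - 36*(-1)*37) - 8630) = √((6045 - 3441 - 65*36 + 36*37) - 8630) = √((6045 - 3441 - 2340 + 1332) - 8630) = √(1596 - 8630) = √(-7034) = I*√7034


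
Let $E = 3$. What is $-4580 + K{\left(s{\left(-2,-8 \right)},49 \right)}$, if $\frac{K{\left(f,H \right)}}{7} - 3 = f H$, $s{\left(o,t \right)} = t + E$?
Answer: $-6274$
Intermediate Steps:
$s{\left(o,t \right)} = 3 + t$ ($s{\left(o,t \right)} = t + 3 = 3 + t$)
$K{\left(f,H \right)} = 21 + 7 H f$ ($K{\left(f,H \right)} = 21 + 7 f H = 21 + 7 H f$)
$-4580 + K{\left(s{\left(-2,-8 \right)},49 \right)} = -4580 + \left(21 + 7 \cdot 49 \left(3 - 8\right)\right) = -4580 + \left(21 + 7 \cdot 49 \left(-5\right)\right) = -4580 + \left(21 - 1715\right) = -4580 - 1694 = -6274$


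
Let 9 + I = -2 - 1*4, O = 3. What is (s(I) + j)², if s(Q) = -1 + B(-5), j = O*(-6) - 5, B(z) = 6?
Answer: 324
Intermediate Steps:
I = -15 (I = -9 + (-2 - 1*4) = -9 + (-2 - 4) = -9 - 6 = -15)
j = -23 (j = 3*(-6) - 5 = -18 - 5 = -23)
s(Q) = 5 (s(Q) = -1 + 6 = 5)
(s(I) + j)² = (5 - 23)² = (-18)² = 324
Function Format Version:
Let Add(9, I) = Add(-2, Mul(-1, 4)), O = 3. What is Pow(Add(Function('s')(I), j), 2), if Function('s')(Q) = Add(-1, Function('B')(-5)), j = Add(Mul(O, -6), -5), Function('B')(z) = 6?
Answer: 324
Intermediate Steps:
I = -15 (I = Add(-9, Add(-2, Mul(-1, 4))) = Add(-9, Add(-2, -4)) = Add(-9, -6) = -15)
j = -23 (j = Add(Mul(3, -6), -5) = Add(-18, -5) = -23)
Function('s')(Q) = 5 (Function('s')(Q) = Add(-1, 6) = 5)
Pow(Add(Function('s')(I), j), 2) = Pow(Add(5, -23), 2) = Pow(-18, 2) = 324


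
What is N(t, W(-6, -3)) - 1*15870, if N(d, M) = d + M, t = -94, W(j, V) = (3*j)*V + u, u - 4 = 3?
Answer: -15903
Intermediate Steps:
u = 7 (u = 4 + 3 = 7)
W(j, V) = 7 + 3*V*j (W(j, V) = (3*j)*V + 7 = 3*V*j + 7 = 7 + 3*V*j)
N(d, M) = M + d
N(t, W(-6, -3)) - 1*15870 = ((7 + 3*(-3)*(-6)) - 94) - 1*15870 = ((7 + 54) - 94) - 15870 = (61 - 94) - 15870 = -33 - 15870 = -15903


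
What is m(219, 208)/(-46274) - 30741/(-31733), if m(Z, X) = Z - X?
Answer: 1422159971/1468412842 ≈ 0.96850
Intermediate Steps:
m(219, 208)/(-46274) - 30741/(-31733) = (219 - 1*208)/(-46274) - 30741/(-31733) = (219 - 208)*(-1/46274) - 30741*(-1/31733) = 11*(-1/46274) + 30741/31733 = -11/46274 + 30741/31733 = 1422159971/1468412842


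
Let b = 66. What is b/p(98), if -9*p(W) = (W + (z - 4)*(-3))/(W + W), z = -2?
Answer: -29106/29 ≈ -1003.7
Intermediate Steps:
p(W) = -(18 + W)/(18*W) (p(W) = -(W + (-2 - 4)*(-3))/(9*(W + W)) = -(W - 6*(-3))/(9*(2*W)) = -(W + 18)*1/(2*W)/9 = -(18 + W)*1/(2*W)/9 = -(18 + W)/(18*W))
b/p(98) = 66/(((1/18)*(-18 - 1*98)/98)) = 66/(((1/18)*(1/98)*(-18 - 98))) = 66/(((1/18)*(1/98)*(-116))) = 66/(-29/441) = 66*(-441/29) = -29106/29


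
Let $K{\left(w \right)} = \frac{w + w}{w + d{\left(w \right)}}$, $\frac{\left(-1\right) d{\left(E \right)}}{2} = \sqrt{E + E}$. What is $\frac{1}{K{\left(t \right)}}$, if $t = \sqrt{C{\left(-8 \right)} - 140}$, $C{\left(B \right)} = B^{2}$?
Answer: $\frac{1}{2} + \frac{i 19^{\frac{3}{4}} \sqrt{i}}{19} \approx 0.16131 + 0.33869 i$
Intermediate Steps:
$d{\left(E \right)} = - 2 \sqrt{2} \sqrt{E}$ ($d{\left(E \right)} = - 2 \sqrt{E + E} = - 2 \sqrt{2 E} = - 2 \sqrt{2} \sqrt{E}$)
$t = 2 i \sqrt{19}$ ($t = \sqrt{\left(-8\right)^{2} - 140} = \sqrt{64 - 140} = \sqrt{-76} = 2 i \sqrt{19} \approx 8.7178 i$)
$K{\left(w \right)} = \frac{2 w}{w - 2 \sqrt{2} \sqrt{w}}$ ($K{\left(w \right)} = \frac{w + w}{w - 2 \sqrt{2} \sqrt{w}} = \frac{2 w}{w - 2 \sqrt{2} \sqrt{w}}$)
$\frac{1}{K{\left(t \right)}} = \frac{1}{2 \cdot 2 i \sqrt{19} \frac{1}{2 i \sqrt{19} - 2 \sqrt{2} \sqrt{2 i \sqrt{19}}}} = \frac{1}{2 \cdot 2 i \sqrt{19} \frac{1}{2 i \sqrt{19} - 2 \sqrt{2} \sqrt{2} \sqrt[4]{19} \sqrt{i}}} = \frac{1}{2 \cdot 2 i \sqrt{19} \frac{1}{2 i \sqrt{19} - 4 \sqrt[4]{19} \sqrt{i}}} = \frac{1}{2 \cdot 2 i \sqrt{19} \frac{1}{- 4 \sqrt[4]{19} \sqrt{i} + 2 i \sqrt{19}}} = \frac{1}{4 i \sqrt{19} \frac{1}{- 4 \sqrt[4]{19} \sqrt{i} + 2 i \sqrt{19}}} = - \frac{i \sqrt{19} \left(- 4 \sqrt[4]{19} \sqrt{i} + 2 i \sqrt{19}\right)}{76}$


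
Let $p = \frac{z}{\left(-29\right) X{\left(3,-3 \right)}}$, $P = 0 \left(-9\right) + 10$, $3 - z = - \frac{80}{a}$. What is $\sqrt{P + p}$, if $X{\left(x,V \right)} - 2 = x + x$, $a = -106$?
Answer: $\frac{3 \sqrt{41957026}}{6148} \approx 3.1607$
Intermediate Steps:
$X{\left(x,V \right)} = 2 + 2 x$ ($X{\left(x,V \right)} = 2 + \left(x + x\right) = 2 + 2 x$)
$z = \frac{119}{53}$ ($z = 3 - - \frac{80}{-106} = 3 - \left(-80\right) \left(- \frac{1}{106}\right) = 3 - \frac{40}{53} = \frac{119}{53} \approx 2.2453$)
$P = 10$ ($P = 0 + 10 = 10$)
$p = - \frac{119}{12296}$ ($p = \frac{119}{53 \left(- 29 \left(2 + 2 \cdot 3\right)\right)} = \frac{119}{53 \left(- 29 \left(2 + 6\right)\right)} = \frac{119}{53 \left(\left(-29\right) 8\right)} = \frac{119}{53 \left(-232\right)} = \frac{119}{53} \left(- \frac{1}{232}\right) = - \frac{119}{12296} \approx -0.0096779$)
$\sqrt{P + p} = \sqrt{10 - \frac{119}{12296}} = \sqrt{\frac{122841}{12296}} = \frac{3 \sqrt{41957026}}{6148}$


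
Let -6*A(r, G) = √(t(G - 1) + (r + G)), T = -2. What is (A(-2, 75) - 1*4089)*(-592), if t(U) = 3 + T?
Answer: 2420688 + 296*√74/3 ≈ 2.4215e+6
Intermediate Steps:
t(U) = 1 (t(U) = 3 - 2 = 1)
A(r, G) = -√(1 + G + r)/6 (A(r, G) = -√(1 + (r + G))/6 = -√(1 + (G + r))/6 = -√(1 + G + r)/6)
(A(-2, 75) - 1*4089)*(-592) = (-√(1 + 75 - 2)/6 - 1*4089)*(-592) = (-√74/6 - 4089)*(-592) = (-4089 - √74/6)*(-592) = 2420688 + 296*√74/3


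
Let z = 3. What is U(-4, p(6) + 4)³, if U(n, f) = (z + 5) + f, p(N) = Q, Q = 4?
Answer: 4096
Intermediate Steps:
p(N) = 4
U(n, f) = 8 + f (U(n, f) = (3 + 5) + f = 8 + f)
U(-4, p(6) + 4)³ = (8 + (4 + 4))³ = (8 + 8)³ = 16³ = 4096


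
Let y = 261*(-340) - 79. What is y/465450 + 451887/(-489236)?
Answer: -126892128217/113857448100 ≈ -1.1145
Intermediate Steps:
y = -88819 (y = -88740 - 79 = -88819)
y/465450 + 451887/(-489236) = -88819/465450 + 451887/(-489236) = -88819*1/465450 + 451887*(-1/489236) = -88819/465450 - 451887/489236 = -126892128217/113857448100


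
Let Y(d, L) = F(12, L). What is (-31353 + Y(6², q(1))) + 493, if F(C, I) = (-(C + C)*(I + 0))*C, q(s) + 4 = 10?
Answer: -32588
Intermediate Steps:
q(s) = 6 (q(s) = -4 + 10 = 6)
F(C, I) = -2*I*C² (F(C, I) = (-2*C*I)*C = -2*I*C²)
Y(d, L) = -288*L (Y(d, L) = -2*L*12² = -2*L*144 = -288*L)
(-31353 + Y(6², q(1))) + 493 = (-31353 - 288*6) + 493 = (-31353 - 1728) + 493 = -33081 + 493 = -32588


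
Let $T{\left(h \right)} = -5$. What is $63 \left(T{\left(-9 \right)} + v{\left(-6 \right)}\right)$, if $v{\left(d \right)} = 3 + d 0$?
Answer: $-126$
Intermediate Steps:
$v{\left(d \right)} = 3$ ($v{\left(d \right)} = 3 + 0 = 3$)
$63 \left(T{\left(-9 \right)} + v{\left(-6 \right)}\right) = 63 \left(-5 + 3\right) = 63 \left(-2\right) = -126$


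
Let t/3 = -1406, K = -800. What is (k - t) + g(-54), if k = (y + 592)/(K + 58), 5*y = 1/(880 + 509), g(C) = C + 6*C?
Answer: 19784138159/5153190 ≈ 3839.2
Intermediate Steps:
g(C) = 7*C
t = -4218 (t = 3*(-1406) = -4218)
y = 1/6945 (y = 1/(5*(880 + 509)) = (1/5)/1389 = (1/5)*(1/1389) = 1/6945 ≈ 0.00014399)
k = -4111441/5153190 (k = (1/6945 + 592)/(-800 + 58) = (4111441/6945)/(-742) = (4111441/6945)*(-1/742) = -4111441/5153190 ≈ -0.79784)
(k - t) + g(-54) = (-4111441/5153190 - 1*(-4218)) + 7*(-54) = (-4111441/5153190 + 4218) - 378 = 21732043979/5153190 - 378 = 19784138159/5153190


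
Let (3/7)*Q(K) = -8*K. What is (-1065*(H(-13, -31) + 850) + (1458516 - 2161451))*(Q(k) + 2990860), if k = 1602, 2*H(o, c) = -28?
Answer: -4717617170900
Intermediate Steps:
H(o, c) = -14 (H(o, c) = (½)*(-28) = -14)
Q(K) = -56*K/3 (Q(K) = 7*(-8*K)/3 = -56*K/3)
(-1065*(H(-13, -31) + 850) + (1458516 - 2161451))*(Q(k) + 2990860) = (-1065*(-14 + 850) + (1458516 - 2161451))*(-56/3*1602 + 2990860) = (-1065*836 - 702935)*(-29904 + 2990860) = (-890340 - 702935)*2960956 = -1593275*2960956 = -4717617170900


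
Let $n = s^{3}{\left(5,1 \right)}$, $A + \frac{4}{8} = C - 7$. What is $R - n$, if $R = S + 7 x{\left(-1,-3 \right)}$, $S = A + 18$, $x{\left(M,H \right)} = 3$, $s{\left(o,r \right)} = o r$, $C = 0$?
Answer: $- \frac{187}{2} \approx -93.5$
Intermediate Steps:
$A = - \frac{15}{2}$ ($A = - \frac{1}{2} + \left(0 - 7\right) = - \frac{1}{2} - 7 = - \frac{15}{2} \approx -7.5$)
$n = 125$ ($n = \left(5 \cdot 1\right)^{3} = 5^{3} = 125$)
$S = \frac{21}{2}$ ($S = - \frac{15}{2} + 18 = \frac{21}{2} \approx 10.5$)
$R = \frac{63}{2}$ ($R = \frac{21}{2} + 7 \cdot 3 = \frac{21}{2} + 21 = \frac{63}{2} \approx 31.5$)
$R - n = \frac{63}{2} - 125 = - \frac{187}{2}$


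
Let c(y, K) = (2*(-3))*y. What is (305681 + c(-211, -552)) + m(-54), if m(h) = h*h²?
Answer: 149483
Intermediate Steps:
c(y, K) = -6*y
m(h) = h³
(305681 + c(-211, -552)) + m(-54) = (305681 - 6*(-211)) + (-54)³ = (305681 + 1266) - 157464 = 306947 - 157464 = 149483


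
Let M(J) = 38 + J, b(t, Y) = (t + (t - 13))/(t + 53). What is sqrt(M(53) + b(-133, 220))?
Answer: sqrt(37795)/20 ≈ 9.7205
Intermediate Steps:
b(t, Y) = (-13 + 2*t)/(53 + t) (b(t, Y) = (t + (-13 + t))/(53 + t) = (-13 + 2*t)/(53 + t))
sqrt(M(53) + b(-133, 220)) = sqrt((38 + 53) + (-13 + 2*(-133))/(53 - 133)) = sqrt(91 + (-13 - 266)/(-80)) = sqrt(91 - 1/80*(-279)) = sqrt(91 + 279/80) = sqrt(7559/80) = sqrt(37795)/20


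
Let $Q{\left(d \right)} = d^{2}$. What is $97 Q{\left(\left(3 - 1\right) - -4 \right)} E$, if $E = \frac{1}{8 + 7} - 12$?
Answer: $- \frac{208356}{5} \approx -41671.0$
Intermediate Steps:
$E = - \frac{179}{15}$ ($E = \frac{1}{15} - 12 = - \frac{179}{15} \approx -11.933$)
$97 Q{\left(\left(3 - 1\right) - -4 \right)} E = 97 \left(\left(3 - 1\right) - -4\right)^{2} \left(- \frac{179}{15}\right) = 97 \left(2 + 4\right)^{2} \left(- \frac{179}{15}\right) = 97 \cdot 6^{2} \left(- \frac{179}{15}\right) = 97 \cdot 36 \left(- \frac{179}{15}\right) = 3492 \left(- \frac{179}{15}\right) = - \frac{208356}{5}$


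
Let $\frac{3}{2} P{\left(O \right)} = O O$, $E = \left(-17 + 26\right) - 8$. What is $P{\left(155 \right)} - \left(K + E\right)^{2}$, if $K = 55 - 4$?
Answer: $\frac{39938}{3} \approx 13313.0$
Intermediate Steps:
$K = 51$
$E = 1$ ($E = 9 - 8 = 1$)
$P{\left(O \right)} = \frac{2 O^{2}}{3}$ ($P{\left(O \right)} = \frac{2 O O}{3} = \frac{2 O^{2}}{3}$)
$P{\left(155 \right)} - \left(K + E\right)^{2} = \frac{2 \cdot 155^{2}}{3} - \left(51 + 1\right)^{2} = \frac{2}{3} \cdot 24025 - 52^{2} = \frac{48050}{3} - 2704 = \frac{39938}{3}$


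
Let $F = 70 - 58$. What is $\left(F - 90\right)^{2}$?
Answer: $6084$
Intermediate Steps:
$F = 12$ ($F = 70 - 58 = 12$)
$\left(F - 90\right)^{2} = \left(12 - 90\right)^{2} = \left(-78\right)^{2} = 6084$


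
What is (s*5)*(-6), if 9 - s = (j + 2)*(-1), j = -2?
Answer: -270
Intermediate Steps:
s = 9 (s = 9 - (-2 + 2)*(-1) = 9 - 0*(-1) = 9 - 1*0 = 9 + 0 = 9)
(s*5)*(-6) = (9*5)*(-6) = 45*(-6) = -270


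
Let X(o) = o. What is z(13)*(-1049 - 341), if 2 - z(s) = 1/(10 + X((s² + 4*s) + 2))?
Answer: -646350/233 ≈ -2774.0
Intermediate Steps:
z(s) = 2 - 1/(12 + s² + 4*s) (z(s) = 2 - 1/(10 + ((s² + 4*s) + 2)) = 2 - 1/(10 + (2 + s² + 4*s)) = 2 - 1/(12 + s² + 4*s))
z(13)*(-1049 - 341) = ((23 + 2*13² + 8*13)/(12 + 13² + 4*13))*(-1049 - 341) = ((23 + 2*169 + 104)/(12 + 169 + 52))*(-1390) = ((23 + 338 + 104)/233)*(-1390) = ((1/233)*465)*(-1390) = (465/233)*(-1390) = -646350/233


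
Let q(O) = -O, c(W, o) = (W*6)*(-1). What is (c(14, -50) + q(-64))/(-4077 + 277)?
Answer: 1/190 ≈ 0.0052632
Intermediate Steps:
c(W, o) = -6*W (c(W, o) = (6*W)*(-1) = -6*W)
(c(14, -50) + q(-64))/(-4077 + 277) = (-6*14 - 1*(-64))/(-4077 + 277) = (-84 + 64)/(-3800) = -20*(-1/3800) = 1/190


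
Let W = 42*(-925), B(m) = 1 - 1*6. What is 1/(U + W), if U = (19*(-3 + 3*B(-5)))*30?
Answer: -1/49110 ≈ -2.0362e-5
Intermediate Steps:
B(m) = -5 (B(m) = 1 - 6 = -5)
W = -38850
U = -10260 (U = (19*(-3 + 3*(-5)))*30 = (19*(-3 - 15))*30 = (19*(-18))*30 = -342*30 = -10260)
1/(U + W) = 1/(-10260 - 38850) = 1/(-49110) = -1/49110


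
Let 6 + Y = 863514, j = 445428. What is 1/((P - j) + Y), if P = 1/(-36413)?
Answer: 36413/15223547039 ≈ 2.3919e-6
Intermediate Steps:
P = -1/36413 ≈ -2.7463e-5
Y = 863508 (Y = -6 + 863514 = 863508)
1/((P - j) + Y) = 1/((-1/36413 - 1*445428) + 863508) = 1/((-1/36413 - 445428) + 863508) = 1/(-16219369765/36413 + 863508) = 1/(15223547039/36413) = 36413/15223547039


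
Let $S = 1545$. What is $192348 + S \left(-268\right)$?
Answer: $-221712$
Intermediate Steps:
$192348 + S \left(-268\right) = 192348 + 1545 \left(-268\right) = 192348 - 414060 = -221712$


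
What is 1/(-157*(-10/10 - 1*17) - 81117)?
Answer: -1/78291 ≈ -1.2773e-5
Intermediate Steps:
1/(-157*(-10/10 - 1*17) - 81117) = 1/(-157*(-10*1/10 - 17) - 81117) = 1/(-157*(-1 - 17) - 81117) = 1/(-157*(-18) - 81117) = 1/(2826 - 81117) = 1/(-78291) = -1/78291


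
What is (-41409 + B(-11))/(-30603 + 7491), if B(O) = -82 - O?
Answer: 5185/2889 ≈ 1.7947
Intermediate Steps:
(-41409 + B(-11))/(-30603 + 7491) = (-41409 + (-82 - 1*(-11)))/(-30603 + 7491) = (-41409 + (-82 + 11))/(-23112) = (-41409 - 71)*(-1/23112) = -41480*(-1/23112) = 5185/2889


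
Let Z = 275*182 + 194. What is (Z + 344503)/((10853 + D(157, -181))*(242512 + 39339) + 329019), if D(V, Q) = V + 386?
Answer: 394747/3212303015 ≈ 0.00012289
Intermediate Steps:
D(V, Q) = 386 + V
Z = 50244 (Z = 50050 + 194 = 50244)
(Z + 344503)/((10853 + D(157, -181))*(242512 + 39339) + 329019) = (50244 + 344503)/((10853 + (386 + 157))*(242512 + 39339) + 329019) = 394747/((10853 + 543)*281851 + 329019) = 394747/(11396*281851 + 329019) = 394747/(3211973996 + 329019) = 394747/3212303015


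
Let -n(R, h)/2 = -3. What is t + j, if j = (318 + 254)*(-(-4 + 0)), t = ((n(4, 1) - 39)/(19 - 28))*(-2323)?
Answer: -18689/3 ≈ -6229.7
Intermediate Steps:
n(R, h) = 6 (n(R, h) = -2*(-3) = 6)
t = -25553/3 (t = ((6 - 39)/(19 - 28))*(-2323) = -33/(-9)*(-2323) = -33*(-⅑)*(-2323) = (11/3)*(-2323) = -25553/3 ≈ -8517.7)
j = 2288 (j = 572*(-1*(-4)) = 572*4 = 2288)
t + j = -25553/3 + 2288 = -18689/3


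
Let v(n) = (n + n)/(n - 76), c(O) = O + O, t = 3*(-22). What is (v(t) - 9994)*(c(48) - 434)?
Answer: 239813704/71 ≈ 3.3777e+6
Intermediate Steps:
t = -66
c(O) = 2*O
v(n) = 2*n/(-76 + n) (v(n) = (2*n)/(-76 + n) = 2*n/(-76 + n))
(v(t) - 9994)*(c(48) - 434) = (2*(-66)/(-76 - 66) - 9994)*(2*48 - 434) = (2*(-66)/(-142) - 9994)*(96 - 434) = (2*(-66)*(-1/142) - 9994)*(-338) = (66/71 - 9994)*(-338) = -709508/71*(-338) = 239813704/71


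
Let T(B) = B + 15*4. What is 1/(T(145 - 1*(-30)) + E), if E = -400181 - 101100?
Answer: -1/501046 ≈ -1.9958e-6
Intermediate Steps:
E = -501281
T(B) = 60 + B (T(B) = B + 60 = 60 + B)
1/(T(145 - 1*(-30)) + E) = 1/((60 + (145 - 1*(-30))) - 501281) = 1/((60 + (145 + 30)) - 501281) = 1/((60 + 175) - 501281) = 1/(235 - 501281) = 1/(-501046) = -1/501046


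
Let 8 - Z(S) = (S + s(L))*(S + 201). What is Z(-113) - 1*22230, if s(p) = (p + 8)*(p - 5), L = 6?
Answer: -13510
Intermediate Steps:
s(p) = (-5 + p)*(8 + p) (s(p) = (8 + p)*(-5 + p) = (-5 + p)*(8 + p))
Z(S) = 8 - (14 + S)*(201 + S) (Z(S) = 8 - (S + (-40 + 6² + 3*6))*(S + 201) = 8 - (S + (-40 + 36 + 18))*(201 + S) = 8 - (S + 14)*(201 + S) = 8 - (14 + S)*(201 + S))
Z(-113) - 1*22230 = (-2806 - 1*(-113)² - 215*(-113)) - 1*22230 = (-2806 - 1*12769 + 24295) - 22230 = (-2806 - 12769 + 24295) - 22230 = 8720 - 22230 = -13510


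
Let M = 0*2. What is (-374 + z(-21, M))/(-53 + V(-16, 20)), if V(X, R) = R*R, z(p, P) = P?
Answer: -374/347 ≈ -1.0778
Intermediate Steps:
M = 0
V(X, R) = R**2
(-374 + z(-21, M))/(-53 + V(-16, 20)) = (-374 + 0)/(-53 + 20**2) = -374/(-53 + 400) = -374/347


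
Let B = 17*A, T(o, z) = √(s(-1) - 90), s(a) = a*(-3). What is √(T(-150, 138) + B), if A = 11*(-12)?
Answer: √(-2244 + I*√87) ≈ 0.09845 + 47.371*I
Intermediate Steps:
s(a) = -3*a
A = -132
T(o, z) = I*√87 (T(o, z) = √(-3*(-1) - 90) = √(3 - 90) = √(-87) = I*√87)
B = -2244 (B = 17*(-132) = -2244)
√(T(-150, 138) + B) = √(I*√87 - 2244) = √(-2244 + I*√87)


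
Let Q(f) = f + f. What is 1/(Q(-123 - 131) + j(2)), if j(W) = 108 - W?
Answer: -1/402 ≈ -0.0024876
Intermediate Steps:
Q(f) = 2*f
1/(Q(-123 - 131) + j(2)) = 1/(2*(-123 - 131) + (108 - 1*2)) = 1/(2*(-254) + (108 - 2)) = 1/(-508 + 106) = 1/(-402) = -1/402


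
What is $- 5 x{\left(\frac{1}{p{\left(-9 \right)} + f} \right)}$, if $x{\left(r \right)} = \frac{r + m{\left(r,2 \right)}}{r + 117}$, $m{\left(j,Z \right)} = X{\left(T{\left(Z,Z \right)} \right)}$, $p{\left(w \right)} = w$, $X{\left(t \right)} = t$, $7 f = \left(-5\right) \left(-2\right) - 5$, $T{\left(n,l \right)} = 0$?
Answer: $\frac{35}{6779} \approx 0.005163$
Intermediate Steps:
$f = \frac{5}{7}$ ($f = \frac{\left(-5\right) \left(-2\right) - 5}{7} = \frac{10 - 5}{7} = \frac{1}{7} \cdot 5 = \frac{5}{7} \approx 0.71429$)
$m{\left(j,Z \right)} = 0$
$x{\left(r \right)} = \frac{r}{117 + r}$ ($x{\left(r \right)} = \frac{r + 0}{r + 117} = \frac{r}{117 + r}$)
$- 5 x{\left(\frac{1}{p{\left(-9 \right)} + f} \right)} = - 5 \frac{1}{\left(-9 + \frac{5}{7}\right) \left(117 + \frac{1}{-9 + \frac{5}{7}}\right)} = - 5 \frac{1}{\left(- \frac{58}{7}\right) \left(117 + \frac{1}{- \frac{58}{7}}\right)} = - 5 \left(- \frac{7}{58 \left(117 - \frac{7}{58}\right)}\right) = - 5 \left(- \frac{7}{58 \cdot \frac{6779}{58}}\right) = - 5 \left(\left(- \frac{7}{58}\right) \frac{58}{6779}\right) = \left(-5\right) \left(- \frac{7}{6779}\right) = \frac{35}{6779}$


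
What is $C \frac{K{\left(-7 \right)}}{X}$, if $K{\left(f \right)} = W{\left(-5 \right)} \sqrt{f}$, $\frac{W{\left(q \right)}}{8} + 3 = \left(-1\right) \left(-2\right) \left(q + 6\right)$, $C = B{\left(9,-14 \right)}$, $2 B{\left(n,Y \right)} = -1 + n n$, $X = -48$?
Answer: $\frac{20 i \sqrt{7}}{3} \approx 17.638 i$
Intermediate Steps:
$B{\left(n,Y \right)} = - \frac{1}{2} + \frac{n^{2}}{2}$ ($B{\left(n,Y \right)} = \frac{-1 + n n}{2} = \frac{-1 + n^{2}}{2} = - \frac{1}{2} + \frac{n^{2}}{2}$)
$C = 40$ ($C = - \frac{1}{2} + \frac{9^{2}}{2} = - \frac{1}{2} + \frac{1}{2} \cdot 81 = - \frac{1}{2} + \frac{81}{2} = 40$)
$W{\left(q \right)} = 72 + 16 q$ ($W{\left(q \right)} = -24 + 8 \left(-1\right) \left(-2\right) \left(q + 6\right) = -24 + 8 \cdot 2 \left(6 + q\right) = -24 + 8 \left(12 + 2 q\right) = -24 + \left(96 + 16 q\right) = 72 + 16 q$)
$K{\left(f \right)} = - 8 \sqrt{f}$ ($K{\left(f \right)} = \left(72 + 16 \left(-5\right)\right) \sqrt{f} = \left(72 - 80\right) \sqrt{f} = - 8 \sqrt{f}$)
$C \frac{K{\left(-7 \right)}}{X} = 40 \frac{\left(-8\right) \sqrt{-7}}{-48} = 40 - 8 i \sqrt{7} \left(- \frac{1}{48}\right) = 40 \frac{i \sqrt{7}}{6} = \frac{20 i \sqrt{7}}{3}$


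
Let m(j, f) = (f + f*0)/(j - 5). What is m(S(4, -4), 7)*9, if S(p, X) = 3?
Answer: -63/2 ≈ -31.500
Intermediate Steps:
m(j, f) = f/(-5 + j) (m(j, f) = (f + 0)/(-5 + j) = f/(-5 + j))
m(S(4, -4), 7)*9 = (7/(-5 + 3))*9 = (7/(-2))*9 = (7*(-½))*9 = -7/2*9 = -63/2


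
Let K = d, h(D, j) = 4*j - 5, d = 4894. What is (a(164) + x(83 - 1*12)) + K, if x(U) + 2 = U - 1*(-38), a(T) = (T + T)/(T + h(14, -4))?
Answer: 715471/143 ≈ 5003.3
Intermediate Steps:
h(D, j) = -5 + 4*j
a(T) = 2*T/(-21 + T) (a(T) = (T + T)/(T + (-5 + 4*(-4))) = (2*T)/(T + (-5 - 16)) = (2*T)/(T - 21) = (2*T)/(-21 + T) = 2*T/(-21 + T))
x(U) = 36 + U (x(U) = -2 + (U - 1*(-38)) = -2 + (U + 38) = -2 + (38 + U) = 36 + U)
K = 4894
(a(164) + x(83 - 1*12)) + K = (2*164/(-21 + 164) + (36 + (83 - 1*12))) + 4894 = (2*164/143 + (36 + (83 - 12))) + 4894 = (2*164*(1/143) + (36 + 71)) + 4894 = (328/143 + 107) + 4894 = 15629/143 + 4894 = 715471/143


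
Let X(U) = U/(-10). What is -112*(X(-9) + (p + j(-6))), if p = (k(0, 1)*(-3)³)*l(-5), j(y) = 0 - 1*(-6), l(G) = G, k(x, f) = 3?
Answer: -230664/5 ≈ -46133.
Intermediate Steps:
X(U) = -U/10 (X(U) = U*(-⅒) = -U/10)
j(y) = 6 (j(y) = 0 + 6 = 6)
p = 405 (p = (3*(-3)³)*(-5) = (3*(-27))*(-5) = -81*(-5) = 405)
-112*(X(-9) + (p + j(-6))) = -112*(-⅒*(-9) + (405 + 6)) = -112*(9/10 + 411) = -112*4119/10 = -230664/5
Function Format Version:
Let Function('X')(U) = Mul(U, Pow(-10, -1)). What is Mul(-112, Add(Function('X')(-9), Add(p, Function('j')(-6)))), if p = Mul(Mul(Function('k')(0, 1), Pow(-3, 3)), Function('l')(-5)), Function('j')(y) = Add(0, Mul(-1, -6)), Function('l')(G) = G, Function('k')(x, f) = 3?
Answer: Rational(-230664, 5) ≈ -46133.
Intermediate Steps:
Function('X')(U) = Mul(Rational(-1, 10), U) (Function('X')(U) = Mul(U, Rational(-1, 10)) = Mul(Rational(-1, 10), U))
Function('j')(y) = 6 (Function('j')(y) = Add(0, 6) = 6)
p = 405 (p = Mul(Mul(3, Pow(-3, 3)), -5) = Mul(Mul(3, -27), -5) = Mul(-81, -5) = 405)
Mul(-112, Add(Function('X')(-9), Add(p, Function('j')(-6)))) = Mul(-112, Add(Mul(Rational(-1, 10), -9), Add(405, 6))) = Mul(-112, Add(Rational(9, 10), 411)) = Mul(-112, Rational(4119, 10)) = Rational(-230664, 5)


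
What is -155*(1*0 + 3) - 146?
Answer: -611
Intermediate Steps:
-155*(1*0 + 3) - 146 = -155*(0 + 3) - 146 = -155*3 - 146 = -465 - 146 = -611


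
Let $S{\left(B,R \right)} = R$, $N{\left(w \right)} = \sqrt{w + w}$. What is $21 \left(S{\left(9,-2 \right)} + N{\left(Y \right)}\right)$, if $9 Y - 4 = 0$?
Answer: $-42 + 14 \sqrt{2} \approx -22.201$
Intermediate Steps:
$Y = \frac{4}{9}$ ($Y = \frac{4}{9} + \frac{1}{9} \cdot 0 = \frac{4}{9} + 0 = \frac{4}{9} \approx 0.44444$)
$N{\left(w \right)} = \sqrt{2} \sqrt{w}$ ($N{\left(w \right)} = \sqrt{2 w} = \sqrt{2} \sqrt{w}$)
$21 \left(S{\left(9,-2 \right)} + N{\left(Y \right)}\right) = 21 \left(-2 + \sqrt{2} \sqrt{\frac{4}{9}}\right) = 21 \left(-2 + \sqrt{2} \cdot \frac{2}{3}\right) = 21 \left(-2 + \frac{2 \sqrt{2}}{3}\right) = -42 + 14 \sqrt{2}$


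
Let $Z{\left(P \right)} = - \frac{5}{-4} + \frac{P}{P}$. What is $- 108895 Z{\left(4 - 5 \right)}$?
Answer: $- \frac{980055}{4} \approx -2.4501 \cdot 10^{5}$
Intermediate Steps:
$Z{\left(P \right)} = \frac{9}{4}$ ($Z{\left(P \right)} = \left(-5\right) \left(- \frac{1}{4}\right) + 1 = \frac{5}{4} + 1 = \frac{9}{4}$)
$- 108895 Z{\left(4 - 5 \right)} = \left(-108895\right) \frac{9}{4} = - \frac{980055}{4}$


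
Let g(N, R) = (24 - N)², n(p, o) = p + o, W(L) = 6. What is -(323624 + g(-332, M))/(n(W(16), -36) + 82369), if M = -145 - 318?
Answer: -450360/82339 ≈ -5.4696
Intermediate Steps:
M = -463
n(p, o) = o + p
-(323624 + g(-332, M))/(n(W(16), -36) + 82369) = -(323624 + (-24 - 332)²)/((-36 + 6) + 82369) = -(323624 + (-356)²)/(-30 + 82369) = -(323624 + 126736)/82339 = -450360/82339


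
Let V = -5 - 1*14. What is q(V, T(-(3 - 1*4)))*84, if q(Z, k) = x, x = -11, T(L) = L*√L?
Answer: -924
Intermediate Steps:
T(L) = L^(3/2)
V = -19 (V = -5 - 14 = -19)
q(Z, k) = -11
q(V, T(-(3 - 1*4)))*84 = -11*84 = -924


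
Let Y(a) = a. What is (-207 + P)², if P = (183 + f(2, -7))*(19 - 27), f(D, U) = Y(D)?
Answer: 2845969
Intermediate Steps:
f(D, U) = D
P = -1480 (P = (183 + 2)*(19 - 27) = 185*(-8) = -1480)
(-207 + P)² = (-207 - 1480)² = (-1687)² = 2845969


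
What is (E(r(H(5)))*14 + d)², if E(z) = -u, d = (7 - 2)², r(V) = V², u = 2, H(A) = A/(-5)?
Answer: 9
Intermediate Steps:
H(A) = -A/5 (H(A) = A*(-⅕) = -A/5)
d = 25 (d = 5² = 25)
E(z) = -2 (E(z) = -1*2 = -2)
(E(r(H(5)))*14 + d)² = (-2*14 + 25)² = (-28 + 25)² = (-3)² = 9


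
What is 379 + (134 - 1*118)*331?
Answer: 5675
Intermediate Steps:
379 + (134 - 1*118)*331 = 379 + (134 - 118)*331 = 379 + 16*331 = 379 + 5296 = 5675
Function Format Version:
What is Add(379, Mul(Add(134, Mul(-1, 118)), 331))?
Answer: 5675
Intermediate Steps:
Add(379, Mul(Add(134, Mul(-1, 118)), 331)) = Add(379, Mul(Add(134, -118), 331)) = Add(379, Mul(16, 331)) = Add(379, 5296) = 5675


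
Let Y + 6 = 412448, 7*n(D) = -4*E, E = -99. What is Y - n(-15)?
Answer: 2886698/7 ≈ 4.1239e+5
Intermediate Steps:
n(D) = 396/7 (n(D) = (-4*(-99))/7 = (⅐)*396 = 396/7)
Y = 412442 (Y = -6 + 412448 = 412442)
Y - n(-15) = 412442 - 1*396/7 = 412442 - 396/7 = 2886698/7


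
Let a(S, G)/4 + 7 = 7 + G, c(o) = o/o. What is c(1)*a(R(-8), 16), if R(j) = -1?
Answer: 64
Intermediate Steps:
c(o) = 1
a(S, G) = 4*G (a(S, G) = -28 + 4*(7 + G) = -28 + (28 + 4*G) = 4*G)
c(1)*a(R(-8), 16) = 1*(4*16) = 1*64 = 64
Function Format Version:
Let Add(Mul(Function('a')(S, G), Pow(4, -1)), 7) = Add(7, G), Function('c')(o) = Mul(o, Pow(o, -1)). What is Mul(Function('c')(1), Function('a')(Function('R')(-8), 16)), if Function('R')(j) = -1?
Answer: 64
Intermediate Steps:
Function('c')(o) = 1
Function('a')(S, G) = Mul(4, G) (Function('a')(S, G) = Add(-28, Mul(4, Add(7, G))) = Add(-28, Add(28, Mul(4, G))) = Mul(4, G))
Mul(Function('c')(1), Function('a')(Function('R')(-8), 16)) = Mul(1, Mul(4, 16)) = Mul(1, 64) = 64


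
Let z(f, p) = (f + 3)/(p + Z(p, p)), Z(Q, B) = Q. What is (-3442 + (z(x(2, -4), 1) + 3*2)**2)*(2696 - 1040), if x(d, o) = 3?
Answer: -5565816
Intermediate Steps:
z(f, p) = (3 + f)/(2*p) (z(f, p) = (f + 3)/(p + p) = (3 + f)/((2*p)) = (3 + f)*(1/(2*p)) = (3 + f)/(2*p))
(-3442 + (z(x(2, -4), 1) + 3*2)**2)*(2696 - 1040) = (-3442 + ((1/2)*(3 + 3)/1 + 3*2)**2)*(2696 - 1040) = (-3442 + ((1/2)*1*6 + 6)**2)*1656 = (-3442 + (3 + 6)**2)*1656 = (-3442 + 9**2)*1656 = (-3442 + 81)*1656 = -3361*1656 = -5565816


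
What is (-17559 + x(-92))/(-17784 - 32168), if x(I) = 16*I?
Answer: 19031/49952 ≈ 0.38099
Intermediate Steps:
(-17559 + x(-92))/(-17784 - 32168) = (-17559 + 16*(-92))/(-17784 - 32168) = (-17559 - 1472)/(-49952) = -19031*(-1/49952) = 19031/49952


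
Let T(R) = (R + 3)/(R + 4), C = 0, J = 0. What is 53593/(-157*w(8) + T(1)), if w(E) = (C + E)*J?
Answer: 267965/4 ≈ 66991.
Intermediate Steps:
w(E) = 0 (w(E) = (0 + E)*0 = E*0 = 0)
T(R) = (3 + R)/(4 + R)
53593/(-157*w(8) + T(1)) = 53593/(-157*0 + (3 + 1)/(4 + 1)) = 53593/(0 + 4/5) = 53593/(0 + (⅕)*4) = 53593/(0 + ⅘) = 53593/(⅘) = 53593*(5/4) = 267965/4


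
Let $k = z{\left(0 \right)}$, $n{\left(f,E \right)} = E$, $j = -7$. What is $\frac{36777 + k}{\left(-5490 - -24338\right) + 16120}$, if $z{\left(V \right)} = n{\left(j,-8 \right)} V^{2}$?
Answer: $\frac{12259}{11656} \approx 1.0517$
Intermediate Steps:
$z{\left(V \right)} = - 8 V^{2}$
$k = 0$ ($k = - 8 \cdot 0^{2} = \left(-8\right) 0 = 0$)
$\frac{36777 + k}{\left(-5490 - -24338\right) + 16120} = \frac{36777 + 0}{\left(-5490 - -24338\right) + 16120} = \frac{36777}{\left(-5490 + 24338\right) + 16120} = \frac{36777}{18848 + 16120} = \frac{36777}{34968} = 36777 \cdot \frac{1}{34968} = \frac{12259}{11656}$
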